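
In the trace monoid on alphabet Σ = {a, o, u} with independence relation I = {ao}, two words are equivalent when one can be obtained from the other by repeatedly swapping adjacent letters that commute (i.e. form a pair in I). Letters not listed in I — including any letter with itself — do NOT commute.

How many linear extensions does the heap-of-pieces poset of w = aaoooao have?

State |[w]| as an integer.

#0=a has no predecessor
#1=a depends on [0:a]
#2=o has no predecessor
#3=o depends on [2:o]
#4=o depends on [3:o]
#5=a depends on [1:a]
#6=o depends on [4:o]
sources: [0:a, 2:o]
N(rest) = Σ N(rest − s) over sources s of rest; N(one piece) = 1:
  size 1 → [5]=1  [6]=1
  size 2 → [1,5]=1  [4,6]=1  [5,6]=2
  size 3 → [0,1,5]=1  [1,5,6]=3  [3,4,6]=1  [4,5,6]=3
  size 4 → [0,1,5,6]=4  [1,4,5,6]=6  [2,3,4,6]=1  [3,4,5,6]=4
  size 5 → [0,1,4,5,6]=10  [1,3,4,5,6]=10  [2,3,4,5,6]=5
  first=0(a) contributes 15
  first=2(o) contributes 20
|[w]| = 35

35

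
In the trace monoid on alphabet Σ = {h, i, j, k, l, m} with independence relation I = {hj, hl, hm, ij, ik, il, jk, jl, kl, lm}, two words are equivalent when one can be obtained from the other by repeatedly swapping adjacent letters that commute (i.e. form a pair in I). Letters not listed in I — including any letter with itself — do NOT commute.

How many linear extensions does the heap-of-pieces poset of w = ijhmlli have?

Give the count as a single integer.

105

piece 0:i — minimal
piece 1:j — minimal
piece 2:h rests on {0:i}
piece 3:m rests on {0:i, 1:j}
piece 4:l — minimal
piece 5:l rests on {4:l}
piece 6:i rests on {2:h, 3:m}
minimal pieces: {0:i, 1:j, 4:l}
ways to finish when only these pieces remain (= sum over removing one remaining piece with nothing left below it):
  1 left: {5}→1  {6}→1
  2 left: {2,6}→1  {3,6}→1  {4,5}→1  {5,6}→2
  3 left: {1,3,6}→1  {2,3,6}→2  {2,5,6}→3  {3,5,6}→3  {4,5,6}→3
  4 left: {0,2,3,6}→2  {1,2,3,6}→3  {1,3,5,6}→4  {2,3,5,6}→8  {2,4,5,6}→6  {3,4,5,6}→6
  5 left: {0,1,2,3,6}→5  {0,2,3,5,6}→10  {1,2,3,5,6}→15  {1,3,4,5,6}→10  {2,3,4,5,6}→20
  placing 0:i first → 45 extensions
  placing 1:j first → 30 extensions
  placing 4:l first → 30 extensions
total linear extensions = 105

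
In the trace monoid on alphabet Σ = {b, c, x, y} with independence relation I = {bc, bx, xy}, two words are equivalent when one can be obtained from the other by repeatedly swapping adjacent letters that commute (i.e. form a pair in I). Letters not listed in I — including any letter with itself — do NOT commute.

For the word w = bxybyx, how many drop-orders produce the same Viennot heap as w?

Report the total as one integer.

piece 0:b — minimal
piece 1:x — minimal
piece 2:y rests on {0:b}
piece 3:b rests on {2:y}
piece 4:y rests on {3:b}
piece 5:x rests on {1:x}
minimal pieces: {0:b, 1:x}
ways to finish when only these pieces remain (= sum over removing one remaining piece with nothing left below it):
  1 left: {4}→1  {5}→1
  2 left: {1,5}→1  {3,4}→1  {4,5}→2
  3 left: {1,4,5}→3  {2,3,4}→1  {3,4,5}→3
  4 left: {0,2,3,4}→1  {1,3,4,5}→6  {2,3,4,5}→4
  placing 0:b first → 10 extensions
  placing 1:x first → 5 extensions
total linear extensions = 15

15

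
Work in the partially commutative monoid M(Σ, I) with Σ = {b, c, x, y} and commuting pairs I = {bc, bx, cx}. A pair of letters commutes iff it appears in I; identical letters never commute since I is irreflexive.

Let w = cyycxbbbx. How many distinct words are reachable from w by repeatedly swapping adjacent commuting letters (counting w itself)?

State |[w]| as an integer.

#0=c has no predecessor
#1=y depends on [0:c]
#2=y depends on [1:y]
#3=c depends on [2:y]
#4=x depends on [2:y]
#5=b depends on [2:y]
#6=b depends on [5:b]
#7=b depends on [6:b]
#8=x depends on [4:x]
sources: [0:c]
N(rest) = Σ N(rest − s) over sources s of rest; N(one piece) = 1:
  size 1 → [3]=1  [7]=1  [8]=1
  size 2 → [3,7]=2  [3,8]=2  [4,8]=1  [6,7]=1  [7,8]=2
  size 3 → [3,4,8]=3  [3,6,7]=3  [3,7,8]=6  [4,7,8]=3  [5,6,7]=1  [6,7,8]=3
  size 4 → [3,4,7,8]=12  [3,5,6,7]=4  [3,6,7,8]=12  [4,6,7,8]=6  [5,6,7,8]=4
  size 5 → [3,4,6,7,8]=30  [3,5,6,7,8]=20  [4,5,6,7,8]=10
  size 6 → [3,4,5,6,7,8]=60
  size 7 → [2,3,4,5,6,7,8]=60
  first=0(c) contributes 60

60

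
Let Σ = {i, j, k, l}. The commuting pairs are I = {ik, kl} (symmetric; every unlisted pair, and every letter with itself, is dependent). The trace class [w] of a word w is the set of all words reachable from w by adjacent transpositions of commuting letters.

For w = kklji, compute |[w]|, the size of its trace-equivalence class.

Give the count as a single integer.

3

piece 0:k — minimal
piece 1:k rests on {0:k}
piece 2:l — minimal
piece 3:j rests on {1:k, 2:l}
piece 4:i rests on {3:j}
minimal pieces: {0:k, 2:l}
ways to finish when only these pieces remain (= sum over removing one remaining piece with nothing left below it):
  1 left: {4}→1
  2 left: {3,4}→1
  3 left: {1,3,4}→1  {2,3,4}→1
  placing 0:k first → 2 extensions
  placing 2:l first → 1 extensions
total linear extensions = 3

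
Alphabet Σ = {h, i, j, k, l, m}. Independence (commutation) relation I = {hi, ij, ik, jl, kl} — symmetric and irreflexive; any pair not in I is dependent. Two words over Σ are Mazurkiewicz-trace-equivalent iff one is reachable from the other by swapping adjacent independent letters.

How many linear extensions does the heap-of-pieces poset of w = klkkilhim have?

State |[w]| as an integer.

drop 0:k onto floor
drop 1:l onto floor
drop 2:k onto {0:k}
drop 3:k onto {2:k}
drop 4:i onto {1:l}
drop 5:l onto {4:i}
drop 6:h onto {3:k, 5:l}
drop 7:i onto {5:l}
drop 8:m onto {6:h, 7:i}
ground layer = {0:k, 1:l}
drop-orders for the pieces not yet dropped (sum over which currently-grounded one goes next):
  1 to go: {8} 1
  2 to go: {6,8} 1  {7,8} 1
  3 to go: {3,6,8} 1  {6,7,8} 2
  4 to go: {2,3,6,8} 1  {3,6,7,8} 3  {5,6,7,8} 2
  5 to go: {0,2,3,6,8} 1  {2,3,6,7,8} 4  {3,5,6,7,8} 5  {4,5,6,7,8} 2
  6 to go: {0,2,3,6,7,8} 5  {1,4,5,6,7,8} 2  {2,3,5,6,7,8} 9  {3,4,5,6,7,8} 7
  7 to go: {0,2,3,5,6,7,8} 14  {1,3,4,5,6,7,8} 9  {2,3,4,5,6,7,8} 16
  if 0:k drops first: 25 orders
  if 1:l drops first: 30 orders
heap linearizations: 55

55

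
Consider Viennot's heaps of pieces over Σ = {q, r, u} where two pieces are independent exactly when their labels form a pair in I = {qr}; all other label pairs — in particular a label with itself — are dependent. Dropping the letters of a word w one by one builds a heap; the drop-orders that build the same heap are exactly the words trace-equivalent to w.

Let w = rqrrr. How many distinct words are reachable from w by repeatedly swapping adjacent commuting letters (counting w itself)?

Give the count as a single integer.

piece 0:r — minimal
piece 1:q — minimal
piece 2:r rests on {0:r}
piece 3:r rests on {2:r}
piece 4:r rests on {3:r}
minimal pieces: {0:r, 1:q}
ways to finish when only these pieces remain (= sum over removing one remaining piece with nothing left below it):
  1 left: {1}→1  {4}→1
  2 left: {1,4}→2  {3,4}→1
  3 left: {1,3,4}→3  {2,3,4}→1
  placing 0:r first → 4 extensions
  placing 1:q first → 1 extensions
total linear extensions = 5

5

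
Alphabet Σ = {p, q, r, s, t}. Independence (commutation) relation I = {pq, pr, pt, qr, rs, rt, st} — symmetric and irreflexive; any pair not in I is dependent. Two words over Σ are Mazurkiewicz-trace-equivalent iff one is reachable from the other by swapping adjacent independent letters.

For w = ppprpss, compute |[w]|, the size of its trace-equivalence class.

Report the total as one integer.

7

drop 0:p onto floor
drop 1:p onto {0:p}
drop 2:p onto {1:p}
drop 3:r onto floor
drop 4:p onto {2:p}
drop 5:s onto {4:p}
drop 6:s onto {5:s}
ground layer = {0:p, 3:r}
drop-orders for the pieces not yet dropped (sum over which currently-grounded one goes next):
  1 to go: {3} 1  {6} 1
  2 to go: {3,6} 2  {5,6} 1
  3 to go: {3,5,6} 3  {4,5,6} 1
  4 to go: {2,4,5,6} 1  {3,4,5,6} 4
  5 to go: {1,2,4,5,6} 1  {2,3,4,5,6} 5
  if 0:p drops first: 6 orders
  if 3:r drops first: 1 orders
heap linearizations: 7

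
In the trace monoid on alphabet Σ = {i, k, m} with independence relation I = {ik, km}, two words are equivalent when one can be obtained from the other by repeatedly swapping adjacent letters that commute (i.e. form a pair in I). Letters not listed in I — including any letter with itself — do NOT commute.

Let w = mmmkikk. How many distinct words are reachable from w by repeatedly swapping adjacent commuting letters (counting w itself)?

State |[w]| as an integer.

35

piece 0:m — minimal
piece 1:m rests on {0:m}
piece 2:m rests on {1:m}
piece 3:k — minimal
piece 4:i rests on {2:m}
piece 5:k rests on {3:k}
piece 6:k rests on {5:k}
minimal pieces: {0:m, 3:k}
ways to finish when only these pieces remain (= sum over removing one remaining piece with nothing left below it):
  1 left: {4}→1  {6}→1
  2 left: {2,4}→1  {4,6}→2  {5,6}→1
  3 left: {1,2,4}→1  {2,4,6}→3  {3,5,6}→1  {4,5,6}→3
  4 left: {0,1,2,4}→1  {1,2,4,6}→4  {2,4,5,6}→6  {3,4,5,6}→4
  5 left: {0,1,2,4,6}→5  {1,2,4,5,6}→10  {2,3,4,5,6}→10
  placing 0:m first → 20 extensions
  placing 3:k first → 15 extensions
total linear extensions = 35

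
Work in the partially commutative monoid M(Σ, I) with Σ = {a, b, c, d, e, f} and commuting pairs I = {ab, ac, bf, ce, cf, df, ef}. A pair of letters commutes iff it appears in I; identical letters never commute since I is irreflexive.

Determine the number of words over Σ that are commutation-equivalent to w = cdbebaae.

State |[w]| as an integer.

0(c) covers ∅
1(d) covers 0:c
2(b) covers 1:d
3(e) covers 2:b
4(b) covers 3:e
5(a) covers 3:e
6(a) covers 5:a
7(e) covers 4:b, 6:a
floor of heap: 0:c
completions by unplaced set U, small U first (add the entries for U minus each lowest piece of U):
  |U|=1: {7}:1
  |U|=2: {4,7}:1  {6,7}:1
  |U|=3: {4,6,7}:2  {5,6,7}:1
  |U|=4: {4,5,6,7}:3
  |U|=5: {3,4,5,6,7}:3
  |U|=6: {2,3,4,5,6,7}:3
  start at 0(c): 3

3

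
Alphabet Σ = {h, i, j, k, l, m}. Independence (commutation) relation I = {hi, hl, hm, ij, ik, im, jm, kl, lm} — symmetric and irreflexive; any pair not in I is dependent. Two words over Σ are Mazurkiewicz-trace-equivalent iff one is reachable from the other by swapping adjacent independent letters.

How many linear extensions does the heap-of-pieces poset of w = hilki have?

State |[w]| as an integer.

10

piece 0:h — minimal
piece 1:i — minimal
piece 2:l rests on {1:i}
piece 3:k rests on {0:h}
piece 4:i rests on {2:l}
minimal pieces: {0:h, 1:i}
ways to finish when only these pieces remain (= sum over removing one remaining piece with nothing left below it):
  1 left: {3}→1  {4}→1
  2 left: {0,3}→1  {2,4}→1  {3,4}→2
  3 left: {0,3,4}→3  {1,2,4}→1  {2,3,4}→3
  placing 0:h first → 4 extensions
  placing 1:i first → 6 extensions
total linear extensions = 10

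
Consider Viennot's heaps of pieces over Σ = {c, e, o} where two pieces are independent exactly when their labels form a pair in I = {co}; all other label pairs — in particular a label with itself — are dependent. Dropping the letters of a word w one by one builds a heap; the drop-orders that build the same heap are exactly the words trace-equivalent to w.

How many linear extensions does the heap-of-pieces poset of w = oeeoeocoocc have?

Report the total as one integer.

20

0(o) covers ∅
1(e) covers 0:o
2(e) covers 1:e
3(o) covers 2:e
4(e) covers 3:o
5(o) covers 4:e
6(c) covers 4:e
7(o) covers 5:o
8(o) covers 7:o
9(c) covers 6:c
10(c) covers 9:c
floor of heap: 0:o
completions by unplaced set U, small U first (add the entries for U minus each lowest piece of U):
  |U|=1: {8}:1  {10}:1
  |U|=2: {7,8}:1  {8,10}:2  {9,10}:1
  |U|=3: {5,7,8}:1  {6,9,10}:1  {7,8,10}:3  {8,9,10}:3
  |U|=4: {5,7,8,10}:4  {6,8,9,10}:4  {7,8,9,10}:6
  |U|=5: {5,7,8,9,10}:10  {6,7,8,9,10}:10
  |U|=6: {5,6,7,8,9,10}:20
  |U|=7: {4,5,6,7,8,9,10}:20
  |U|=8: {3,4,5,6,7,8,9,10}:20
  |U|=9: {2,3,4,5,6,7,8,9,10}:20
  start at 0(o): 20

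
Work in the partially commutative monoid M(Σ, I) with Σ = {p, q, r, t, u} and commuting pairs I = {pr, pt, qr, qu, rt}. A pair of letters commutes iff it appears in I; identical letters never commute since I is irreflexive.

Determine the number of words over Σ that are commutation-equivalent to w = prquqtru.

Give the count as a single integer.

0(p) covers ∅
1(r) covers ∅
2(q) covers 0:p
3(u) covers 0:p, 1:r
4(q) covers 2:q
5(t) covers 3:u, 4:q
6(r) covers 3:u
7(u) covers 5:t, 6:r
floor of heap: 0:p, 1:r
completions by unplaced set U, small U first (add the entries for U minus each lowest piece of U):
  |U|=1: {7}:1
  |U|=2: {5,7}:1  {6,7}:1
  |U|=3: {4,5,7}:1  {5,6,7}:2
  |U|=4: {2,4,5,7}:1  {3,5,6,7}:2  {4,5,6,7}:3
  |U|=5: {1,3,5,6,7}:2  {2,4,5,6,7}:4  {3,4,5,6,7}:5
  |U|=6: {1,3,4,5,6,7}:7  {2,3,4,5,6,7}:9
  start at 0(p): 16
  start at 1(r): 9
sum over floor = 25

25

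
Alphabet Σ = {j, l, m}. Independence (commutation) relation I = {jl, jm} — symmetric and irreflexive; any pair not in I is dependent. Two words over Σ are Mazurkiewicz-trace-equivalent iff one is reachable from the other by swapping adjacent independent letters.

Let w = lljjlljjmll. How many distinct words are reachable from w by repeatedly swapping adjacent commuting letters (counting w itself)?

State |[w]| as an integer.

piece 0:l — minimal
piece 1:l rests on {0:l}
piece 2:j — minimal
piece 3:j rests on {2:j}
piece 4:l rests on {1:l}
piece 5:l rests on {4:l}
piece 6:j rests on {3:j}
piece 7:j rests on {6:j}
piece 8:m rests on {5:l}
piece 9:l rests on {8:m}
piece 10:l rests on {9:l}
minimal pieces: {0:l, 2:j}
ways to finish when only these pieces remain (= sum over removing one remaining piece with nothing left below it):
  1 left: {7}→1  {10}→1
  2 left: {6,7}→1  {7,10}→2  {9,10}→1
  3 left: {3,6,7}→1  {6,7,10}→3  {7,9,10}→3  {8,9,10}→1
  4 left: {2,3,6,7}→1  {3,6,7,10}→4  {5,8,9,10}→1  {6,7,9,10}→6  {7,8,9,10}→4
  5 left: {2,3,6,7,10}→5  {3,6,7,9,10}→10  {4,5,8,9,10}→1  {5,7,8,9,10}→5  {6,7,8,9,10}→10
  6 left: {1,4,5,8,9,10}→1  {2,3,6,7,9,10}→15  {3,6,7,8,9,10}→20  {4,5,7,8,9,10}→6  {5,6,7,8,9,10}→15
  7 left: {0,1,4,5,8,9,10}→1  {1,4,5,7,8,9,10}→7  {2,3,6,7,8,9,10}→35  {3,5,6,7,8,9,10}→35  {4,5,6,7,8,9,10}→21
  8 left: {0,1,4,5,7,8,9,10}→8  {1,4,5,6,7,8,9,10}→28  {2,3,5,6,7,8,9,10}→70  {3,4,5,6,7,8,9,10}→56
  9 left: {0,1,4,5,6,7,8,9,10}→36  {1,3,4,5,6,7,8,9,10}→84  {2,3,4,5,6,7,8,9,10}→126
  placing 0:l first → 210 extensions
  placing 2:j first → 120 extensions
total linear extensions = 330

330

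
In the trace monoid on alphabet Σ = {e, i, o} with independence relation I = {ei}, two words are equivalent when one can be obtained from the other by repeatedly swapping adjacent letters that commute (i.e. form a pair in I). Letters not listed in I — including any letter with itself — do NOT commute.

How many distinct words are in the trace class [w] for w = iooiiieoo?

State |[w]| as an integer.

4

#0=i has no predecessor
#1=o depends on [0:i]
#2=o depends on [1:o]
#3=i depends on [2:o]
#4=i depends on [3:i]
#5=i depends on [4:i]
#6=e depends on [2:o]
#7=o depends on [5:i, 6:e]
#8=o depends on [7:o]
sources: [0:i]
N(rest) = Σ N(rest − s) over sources s of rest; N(one piece) = 1:
  size 1 → [8]=1
  size 2 → [7,8]=1
  size 3 → [5,7,8]=1  [6,7,8]=1
  size 4 → [4,5,7,8]=1  [5,6,7,8]=2
  size 5 → [3,4,5,7,8]=1  [4,5,6,7,8]=3
  size 6 → [3,4,5,6,7,8]=4
  size 7 → [2,3,4,5,6,7,8]=4
  first=0(i) contributes 4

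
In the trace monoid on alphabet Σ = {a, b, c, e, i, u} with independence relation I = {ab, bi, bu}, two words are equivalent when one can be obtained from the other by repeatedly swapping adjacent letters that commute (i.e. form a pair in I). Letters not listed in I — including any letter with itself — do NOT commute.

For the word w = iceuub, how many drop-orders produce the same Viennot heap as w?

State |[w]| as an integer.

3

0(i) covers ∅
1(c) covers 0:i
2(e) covers 1:c
3(u) covers 2:e
4(u) covers 3:u
5(b) covers 2:e
floor of heap: 0:i
completions by unplaced set U, small U first (add the entries for U minus each lowest piece of U):
  |U|=1: {4}:1  {5}:1
  |U|=2: {3,4}:1  {4,5}:2
  |U|=3: {3,4,5}:3
  |U|=4: {2,3,4,5}:3
  start at 0(i): 3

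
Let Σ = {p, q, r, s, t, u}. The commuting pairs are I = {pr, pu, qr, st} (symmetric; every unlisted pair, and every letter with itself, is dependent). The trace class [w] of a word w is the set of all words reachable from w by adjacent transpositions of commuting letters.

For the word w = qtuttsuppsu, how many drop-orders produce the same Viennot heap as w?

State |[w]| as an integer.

9

piece 0:q — minimal
piece 1:t rests on {0:q}
piece 2:u rests on {1:t}
piece 3:t rests on {2:u}
piece 4:t rests on {3:t}
piece 5:s rests on {2:u}
piece 6:u rests on {4:t, 5:s}
piece 7:p rests on {4:t, 5:s}
piece 8:p rests on {7:p}
piece 9:s rests on {6:u, 8:p}
piece 10:u rests on {9:s}
minimal pieces: {0:q}
ways to finish when only these pieces remain (= sum over removing one remaining piece with nothing left below it):
  1 left: {10}→1
  2 left: {9,10}→1
  3 left: {6,9,10}→1  {8,9,10}→1
  4 left: {6,8,9,10}→2  {7,8,9,10}→1
  5 left: {6,7,8,9,10}→3
  6 left: {4,6,7,8,9,10}→3  {5,6,7,8,9,10}→3
  7 left: {3,4,6,7,8,9,10}→3  {4,5,6,7,8,9,10}→6
  8 left: {3,4,5,6,7,8,9,10}→9
  9 left: {2,3,4,5,6,7,8,9,10}→9
  placing 0:q first → 9 extensions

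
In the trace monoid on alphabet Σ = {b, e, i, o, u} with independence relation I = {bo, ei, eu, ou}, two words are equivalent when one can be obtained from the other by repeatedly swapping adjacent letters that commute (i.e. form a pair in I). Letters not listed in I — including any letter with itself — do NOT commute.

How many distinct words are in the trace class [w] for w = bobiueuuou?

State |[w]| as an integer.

piece 0:b — minimal
piece 1:o — minimal
piece 2:b rests on {0:b}
piece 3:i rests on {1:o, 2:b}
piece 4:u rests on {3:i}
piece 5:e rests on {1:o, 2:b}
piece 6:u rests on {4:u}
piece 7:u rests on {6:u}
piece 8:o rests on {3:i, 5:e}
piece 9:u rests on {7:u}
minimal pieces: {0:b, 1:o}
ways to finish when only these pieces remain (= sum over removing one remaining piece with nothing left below it):
  1 left: {8}→1  {9}→1
  2 left: {5,8}→1  {7,9}→1  {8,9}→2
  3 left: {5,8,9}→3  {6,7,9}→1  {7,8,9}→3
  4 left: {4,6,7,9}→1  {5,7,8,9}→6  {6,7,8,9}→4
  5 left: {4,6,7,8,9}→5  {5,6,7,8,9}→10
  6 left: {3,4,6,7,8,9}→5  {4,5,6,7,8,9}→15
  7 left: {3,4,5,6,7,8,9}→20
  8 left: {1,3,4,5,6,7,8,9}→20  {2,3,4,5,6,7,8,9}→20
  placing 0:b first → 40 extensions
  placing 1:o first → 20 extensions
total linear extensions = 60

60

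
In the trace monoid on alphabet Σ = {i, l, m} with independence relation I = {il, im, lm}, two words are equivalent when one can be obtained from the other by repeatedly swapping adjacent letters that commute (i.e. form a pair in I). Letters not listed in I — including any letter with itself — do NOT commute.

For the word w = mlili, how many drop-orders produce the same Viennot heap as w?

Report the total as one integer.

0(m) covers ∅
1(l) covers ∅
2(i) covers ∅
3(l) covers 1:l
4(i) covers 2:i
floor of heap: 0:m, 1:l, 2:i
completions by unplaced set U, small U first (add the entries for U minus each lowest piece of U):
  |U|=1: {0}:1  {3}:1  {4}:1
  |U|=2: {0,3}:2  {0,4}:2  {1,3}:1  {2,4}:1  {3,4}:2
  |U|=3: {0,1,3}:3  {0,2,4}:3  {0,3,4}:6  {1,3,4}:3  {2,3,4}:3
  start at 0(m): 6
  start at 1(l): 12
  start at 2(i): 12
sum over floor = 30

30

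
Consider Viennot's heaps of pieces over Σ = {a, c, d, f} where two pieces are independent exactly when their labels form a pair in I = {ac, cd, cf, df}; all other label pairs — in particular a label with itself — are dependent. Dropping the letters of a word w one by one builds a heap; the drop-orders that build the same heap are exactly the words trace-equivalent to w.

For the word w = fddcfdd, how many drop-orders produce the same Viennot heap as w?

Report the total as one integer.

drop 0:f onto floor
drop 1:d onto floor
drop 2:d onto {1:d}
drop 3:c onto floor
drop 4:f onto {0:f}
drop 5:d onto {2:d}
drop 6:d onto {5:d}
ground layer = {0:f, 1:d, 3:c}
drop-orders for the pieces not yet dropped (sum over which currently-grounded one goes next):
  1 to go: {3} 1  {4} 1  {6} 1
  2 to go: {0,4} 1  {3,4} 2  {3,6} 2  {4,6} 2  {5,6} 1
  3 to go: {0,3,4} 3  {0,4,6} 3  {2,5,6} 1  {3,4,6} 6  {3,5,6} 3  {4,5,6} 3
  4 to go: {0,3,4,6} 12  {0,4,5,6} 6  {1,2,5,6} 1  {2,3,5,6} 4  {2,4,5,6} 4  {3,4,5,6} 12
  5 to go: {0,2,4,5,6} 10  {0,3,4,5,6} 30  {1,2,3,5,6} 5  {1,2,4,5,6} 5  {2,3,4,5,6} 20
  if 0:f drops first: 30 orders
  if 1:d drops first: 60 orders
  if 3:c drops first: 15 orders
heap linearizations: 105

105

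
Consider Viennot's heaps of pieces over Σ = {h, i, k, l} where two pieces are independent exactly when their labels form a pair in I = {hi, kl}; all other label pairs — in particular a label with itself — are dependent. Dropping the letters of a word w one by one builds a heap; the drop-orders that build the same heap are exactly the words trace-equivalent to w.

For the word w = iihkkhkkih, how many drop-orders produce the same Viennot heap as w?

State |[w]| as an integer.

drop 0:i onto floor
drop 1:i onto {0:i}
drop 2:h onto floor
drop 3:k onto {1:i, 2:h}
drop 4:k onto {3:k}
drop 5:h onto {4:k}
drop 6:k onto {5:h}
drop 7:k onto {6:k}
drop 8:i onto {7:k}
drop 9:h onto {7:k}
ground layer = {0:i, 2:h}
drop-orders for the pieces not yet dropped (sum over which currently-grounded one goes next):
  1 to go: {8} 1  {9} 1
  2 to go: {8,9} 2
  3 to go: {7,8,9} 2
  4 to go: {6,7,8,9} 2
  5 to go: {5,6,7,8,9} 2
  6 to go: {4,5,6,7,8,9} 2
  7 to go: {3,4,5,6,7,8,9} 2
  8 to go: {1,3,4,5,6,7,8,9} 2  {2,3,4,5,6,7,8,9} 2
  if 0:i drops first: 4 orders
  if 2:h drops first: 2 orders
heap linearizations: 6

6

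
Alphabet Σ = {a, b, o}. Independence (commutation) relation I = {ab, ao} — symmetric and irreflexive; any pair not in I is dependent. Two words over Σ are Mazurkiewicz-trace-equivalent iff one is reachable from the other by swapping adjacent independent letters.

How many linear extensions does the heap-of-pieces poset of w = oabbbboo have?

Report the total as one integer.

drop 0:o onto floor
drop 1:a onto floor
drop 2:b onto {0:o}
drop 3:b onto {2:b}
drop 4:b onto {3:b}
drop 5:b onto {4:b}
drop 6:o onto {5:b}
drop 7:o onto {6:o}
ground layer = {0:o, 1:a}
drop-orders for the pieces not yet dropped (sum over which currently-grounded one goes next):
  1 to go: {1} 1  {7} 1
  2 to go: {1,7} 2  {6,7} 1
  3 to go: {1,6,7} 3  {5,6,7} 1
  4 to go: {1,5,6,7} 4  {4,5,6,7} 1
  5 to go: {1,4,5,6,7} 5  {3,4,5,6,7} 1
  6 to go: {1,3,4,5,6,7} 6  {2,3,4,5,6,7} 1
  if 0:o drops first: 7 orders
  if 1:a drops first: 1 orders
heap linearizations: 8

8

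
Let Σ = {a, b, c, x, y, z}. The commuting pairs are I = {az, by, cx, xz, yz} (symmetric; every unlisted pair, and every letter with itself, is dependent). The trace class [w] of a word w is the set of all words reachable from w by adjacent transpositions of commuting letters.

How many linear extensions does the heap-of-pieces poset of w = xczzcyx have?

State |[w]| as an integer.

#0=x has no predecessor
#1=c has no predecessor
#2=z depends on [1:c]
#3=z depends on [2:z]
#4=c depends on [3:z]
#5=y depends on [0:x, 4:c]
#6=x depends on [5:y]
sources: [0:x, 1:c]
N(rest) = Σ N(rest − s) over sources s of rest; N(one piece) = 1:
  size 1 → [6]=1
  size 2 → [5,6]=1
  size 3 → [0,5,6]=1  [4,5,6]=1
  size 4 → [0,4,5,6]=2  [3,4,5,6]=1
  size 5 → [0,3,4,5,6]=3  [2,3,4,5,6]=1
  first=0(x) contributes 1
  first=1(c) contributes 4
|[w]| = 5

5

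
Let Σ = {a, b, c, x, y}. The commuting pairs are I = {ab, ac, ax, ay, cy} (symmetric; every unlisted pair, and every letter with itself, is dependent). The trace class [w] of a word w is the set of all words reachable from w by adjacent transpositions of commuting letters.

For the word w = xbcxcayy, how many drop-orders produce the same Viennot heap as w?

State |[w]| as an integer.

24

#0=x has no predecessor
#1=b depends on [0:x]
#2=c depends on [1:b]
#3=x depends on [2:c]
#4=c depends on [3:x]
#5=a has no predecessor
#6=y depends on [3:x]
#7=y depends on [6:y]
sources: [0:x, 5:a]
N(rest) = Σ N(rest − s) over sources s of rest; N(one piece) = 1:
  size 1 → [4]=1  [5]=1  [7]=1
  size 2 → [4,5]=2  [4,7]=2  [5,7]=2  [6,7]=1
  size 3 → [4,5,7]=6  [4,6,7]=3  [5,6,7]=3
  size 4 → [3,4,6,7]=3  [4,5,6,7]=12
  size 5 → [2,3,4,6,7]=3  [3,4,5,6,7]=15
  size 6 → [1,2,3,4,6,7]=3  [2,3,4,5,6,7]=18
  first=0(x) contributes 21
  first=5(a) contributes 3
|[w]| = 24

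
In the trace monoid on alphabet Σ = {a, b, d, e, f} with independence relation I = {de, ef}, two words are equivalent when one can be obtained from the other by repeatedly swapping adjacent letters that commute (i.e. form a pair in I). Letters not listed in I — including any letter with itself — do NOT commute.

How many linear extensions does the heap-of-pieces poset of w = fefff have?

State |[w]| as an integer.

5

piece 0:f — minimal
piece 1:e — minimal
piece 2:f rests on {0:f}
piece 3:f rests on {2:f}
piece 4:f rests on {3:f}
minimal pieces: {0:f, 1:e}
ways to finish when only these pieces remain (= sum over removing one remaining piece with nothing left below it):
  1 left: {1}→1  {4}→1
  2 left: {1,4}→2  {3,4}→1
  3 left: {1,3,4}→3  {2,3,4}→1
  placing 0:f first → 4 extensions
  placing 1:e first → 1 extensions
total linear extensions = 5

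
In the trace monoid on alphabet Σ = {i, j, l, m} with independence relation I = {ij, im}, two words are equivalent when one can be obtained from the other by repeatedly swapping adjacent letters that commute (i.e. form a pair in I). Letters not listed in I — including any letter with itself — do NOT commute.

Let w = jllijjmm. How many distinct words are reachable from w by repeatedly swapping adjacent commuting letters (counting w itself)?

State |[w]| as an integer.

#0=j has no predecessor
#1=l depends on [0:j]
#2=l depends on [1:l]
#3=i depends on [2:l]
#4=j depends on [2:l]
#5=j depends on [4:j]
#6=m depends on [5:j]
#7=m depends on [6:m]
sources: [0:j]
N(rest) = Σ N(rest − s) over sources s of rest; N(one piece) = 1:
  size 1 → [3]=1  [7]=1
  size 2 → [3,7]=2  [6,7]=1
  size 3 → [3,6,7]=3  [5,6,7]=1
  size 4 → [3,5,6,7]=4  [4,5,6,7]=1
  size 5 → [3,4,5,6,7]=5
  size 6 → [2,3,4,5,6,7]=5
  first=0(j) contributes 5

5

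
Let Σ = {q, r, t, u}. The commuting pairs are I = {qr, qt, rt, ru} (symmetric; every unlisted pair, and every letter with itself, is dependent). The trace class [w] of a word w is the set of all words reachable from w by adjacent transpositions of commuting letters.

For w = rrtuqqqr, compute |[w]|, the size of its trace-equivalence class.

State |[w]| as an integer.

56

drop 0:r onto floor
drop 1:r onto {0:r}
drop 2:t onto floor
drop 3:u onto {2:t}
drop 4:q onto {3:u}
drop 5:q onto {4:q}
drop 6:q onto {5:q}
drop 7:r onto {1:r}
ground layer = {0:r, 2:t}
drop-orders for the pieces not yet dropped (sum over which currently-grounded one goes next):
  1 to go: {6} 1  {7} 1
  2 to go: {1,7} 1  {5,6} 1  {6,7} 2
  3 to go: {0,1,7} 1  {1,6,7} 3  {4,5,6} 1  {5,6,7} 3
  4 to go: {0,1,6,7} 4  {1,5,6,7} 6  {3,4,5,6} 1  {4,5,6,7} 4
  5 to go: {0,1,5,6,7} 10  {1,4,5,6,7} 10  {2,3,4,5,6} 1  {3,4,5,6,7} 5
  6 to go: {0,1,4,5,6,7} 20  {1,3,4,5,6,7} 15  {2,3,4,5,6,7} 6
  if 0:r drops first: 21 orders
  if 2:t drops first: 35 orders
heap linearizations: 56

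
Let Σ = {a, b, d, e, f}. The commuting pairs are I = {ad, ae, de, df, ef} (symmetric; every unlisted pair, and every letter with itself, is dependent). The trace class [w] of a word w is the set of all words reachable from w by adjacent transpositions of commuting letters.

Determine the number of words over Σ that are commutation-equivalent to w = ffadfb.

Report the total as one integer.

5

#0=f has no predecessor
#1=f depends on [0:f]
#2=a depends on [1:f]
#3=d has no predecessor
#4=f depends on [2:a]
#5=b depends on [3:d, 4:f]
sources: [0:f, 3:d]
N(rest) = Σ N(rest − s) over sources s of rest; N(one piece) = 1:
  size 1 → [5]=1
  size 2 → [3,5]=1  [4,5]=1
  size 3 → [2,4,5]=1  [3,4,5]=2
  size 4 → [1,2,4,5]=1  [2,3,4,5]=3
  first=0(f) contributes 4
  first=3(d) contributes 1
|[w]| = 5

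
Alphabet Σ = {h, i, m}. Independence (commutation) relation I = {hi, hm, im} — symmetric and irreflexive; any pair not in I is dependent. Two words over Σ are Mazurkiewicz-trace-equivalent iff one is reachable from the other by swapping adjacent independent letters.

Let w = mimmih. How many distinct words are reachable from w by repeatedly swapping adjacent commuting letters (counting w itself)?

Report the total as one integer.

piece 0:m — minimal
piece 1:i — minimal
piece 2:m rests on {0:m}
piece 3:m rests on {2:m}
piece 4:i rests on {1:i}
piece 5:h — minimal
minimal pieces: {0:m, 1:i, 5:h}
ways to finish when only these pieces remain (= sum over removing one remaining piece with nothing left below it):
  1 left: {3}→1  {4}→1  {5}→1
  2 left: {1,4}→1  {2,3}→1  {3,4}→2  {3,5}→2  {4,5}→2
  3 left: {0,2,3}→1  {1,3,4}→3  {1,4,5}→3  {2,3,4}→3  {2,3,5}→3  {3,4,5}→6
  4 left: {0,2,3,4}→4  {0,2,3,5}→4  {1,2,3,4}→6  {1,3,4,5}→12  {2,3,4,5}→12
  placing 0:m first → 30 extensions
  placing 1:i first → 20 extensions
  placing 5:h first → 10 extensions
total linear extensions = 60

60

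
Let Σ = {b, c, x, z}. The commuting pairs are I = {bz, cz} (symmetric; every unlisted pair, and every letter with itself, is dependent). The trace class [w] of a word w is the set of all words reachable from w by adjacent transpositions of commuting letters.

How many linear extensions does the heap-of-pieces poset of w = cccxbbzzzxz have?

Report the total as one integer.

10

#0=c has no predecessor
#1=c depends on [0:c]
#2=c depends on [1:c]
#3=x depends on [2:c]
#4=b depends on [3:x]
#5=b depends on [4:b]
#6=z depends on [3:x]
#7=z depends on [6:z]
#8=z depends on [7:z]
#9=x depends on [5:b, 8:z]
#10=z depends on [9:x]
sources: [0:c]
N(rest) = Σ N(rest − s) over sources s of rest; N(one piece) = 1:
  size 1 → [10]=1
  size 2 → [9,10]=1
  size 3 → [5,9,10]=1  [8,9,10]=1
  size 4 → [4,5,9,10]=1  [5,8,9,10]=2  [7,8,9,10]=1
  size 5 → [4,5,8,9,10]=3  [5,7,8,9,10]=3  [6,7,8,9,10]=1
  size 6 → [4,5,7,8,9,10]=6  [5,6,7,8,9,10]=4
  size 7 → [4,5,6,7,8,9,10]=10
  size 8 → [3,4,5,6,7,8,9,10]=10
  size 9 → [2,3,4,5,6,7,8,9,10]=10
  first=0(c) contributes 10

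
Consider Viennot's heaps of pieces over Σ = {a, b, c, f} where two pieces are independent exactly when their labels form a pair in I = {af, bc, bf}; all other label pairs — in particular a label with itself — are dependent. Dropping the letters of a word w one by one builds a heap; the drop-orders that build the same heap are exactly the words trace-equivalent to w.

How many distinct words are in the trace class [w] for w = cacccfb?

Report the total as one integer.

5

#0=c has no predecessor
#1=a depends on [0:c]
#2=c depends on [1:a]
#3=c depends on [2:c]
#4=c depends on [3:c]
#5=f depends on [4:c]
#6=b depends on [1:a]
sources: [0:c]
N(rest) = Σ N(rest − s) over sources s of rest; N(one piece) = 1:
  size 1 → [5]=1  [6]=1
  size 2 → [4,5]=1  [5,6]=2
  size 3 → [3,4,5]=1  [4,5,6]=3
  size 4 → [2,3,4,5]=1  [3,4,5,6]=4
  size 5 → [2,3,4,5,6]=5
  first=0(c) contributes 5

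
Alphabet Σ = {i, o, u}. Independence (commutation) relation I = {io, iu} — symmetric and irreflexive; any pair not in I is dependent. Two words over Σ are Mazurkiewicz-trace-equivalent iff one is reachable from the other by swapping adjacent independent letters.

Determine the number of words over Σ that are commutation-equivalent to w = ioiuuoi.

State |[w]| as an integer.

35

drop 0:i onto floor
drop 1:o onto floor
drop 2:i onto {0:i}
drop 3:u onto {1:o}
drop 4:u onto {3:u}
drop 5:o onto {4:u}
drop 6:i onto {2:i}
ground layer = {0:i, 1:o}
drop-orders for the pieces not yet dropped (sum over which currently-grounded one goes next):
  1 to go: {5} 1  {6} 1
  2 to go: {2,6} 1  {4,5} 1  {5,6} 2
  3 to go: {0,2,6} 1  {2,5,6} 3  {3,4,5} 1  {4,5,6} 3
  4 to go: {0,2,5,6} 4  {1,3,4,5} 1  {2,4,5,6} 6  {3,4,5,6} 4
  5 to go: {0,2,4,5,6} 10  {1,3,4,5,6} 5  {2,3,4,5,6} 10
  if 0:i drops first: 15 orders
  if 1:o drops first: 20 orders
heap linearizations: 35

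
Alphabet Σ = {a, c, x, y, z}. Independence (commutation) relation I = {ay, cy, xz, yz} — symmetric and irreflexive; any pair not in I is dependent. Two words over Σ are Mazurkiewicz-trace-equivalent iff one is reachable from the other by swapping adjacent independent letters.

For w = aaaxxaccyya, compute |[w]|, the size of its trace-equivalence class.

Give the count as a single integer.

#0=a has no predecessor
#1=a depends on [0:a]
#2=a depends on [1:a]
#3=x depends on [2:a]
#4=x depends on [3:x]
#5=a depends on [4:x]
#6=c depends on [5:a]
#7=c depends on [6:c]
#8=y depends on [4:x]
#9=y depends on [8:y]
#10=a depends on [7:c]
sources: [0:a]
N(rest) = Σ N(rest − s) over sources s of rest; N(one piece) = 1:
  size 1 → [9]=1  [10]=1
  size 2 → [7,10]=1  [8,9]=1  [9,10]=2
  size 3 → [6,7,10]=1  [7,9,10]=3  [8,9,10]=3
  size 4 → [5,6,7,10]=1  [6,7,9,10]=4  [7,8,9,10]=6
  size 5 → [5,6,7,9,10]=5  [6,7,8,9,10]=10
  size 6 → [5,6,7,8,9,10]=15
  size 7 → [4,5,6,7,8,9,10]=15
  size 8 → [3,4,5,6,7,8,9,10]=15
  size 9 → [2,3,4,5,6,7,8,9,10]=15
  first=0(a) contributes 15

15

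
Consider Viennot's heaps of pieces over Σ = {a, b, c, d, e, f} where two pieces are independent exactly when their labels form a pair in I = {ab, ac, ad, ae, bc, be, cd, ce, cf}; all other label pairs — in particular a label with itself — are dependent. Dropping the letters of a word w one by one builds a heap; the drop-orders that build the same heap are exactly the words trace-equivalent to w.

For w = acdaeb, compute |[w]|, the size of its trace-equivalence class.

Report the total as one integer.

120

0(a) covers ∅
1(c) covers ∅
2(d) covers ∅
3(a) covers 0:a
4(e) covers 2:d
5(b) covers 2:d
floor of heap: 0:a, 1:c, 2:d
completions by unplaced set U, small U first (add the entries for U minus each lowest piece of U):
  |U|=1: {1}:1  {3}:1  {4}:1  {5}:1
  |U|=2: {0,3}:1  {1,3}:2  {1,4}:2  {1,5}:2  {3,4}:2  {3,5}:2  {4,5}:2
  |U|=3: {0,1,3}:3  {0,3,4}:3  {0,3,5}:3  {1,3,4}:6  {1,3,5}:6  {1,4,5}:6  {2,4,5}:2  {3,4,5}:6
  |U|=4: {0,1,3,4}:12  {0,1,3,5}:12  {0,3,4,5}:12  {1,2,4,5}:8  {1,3,4,5}:24  {2,3,4,5}:8
  start at 0(a): 40
  start at 1(c): 20
  start at 2(d): 60
sum over floor = 120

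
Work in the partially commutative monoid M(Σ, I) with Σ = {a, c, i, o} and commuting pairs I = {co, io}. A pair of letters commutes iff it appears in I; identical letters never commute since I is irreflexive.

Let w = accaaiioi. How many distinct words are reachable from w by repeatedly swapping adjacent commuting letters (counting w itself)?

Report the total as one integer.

#0=a has no predecessor
#1=c depends on [0:a]
#2=c depends on [1:c]
#3=a depends on [2:c]
#4=a depends on [3:a]
#5=i depends on [4:a]
#6=i depends on [5:i]
#7=o depends on [4:a]
#8=i depends on [6:i]
sources: [0:a]
N(rest) = Σ N(rest − s) over sources s of rest; N(one piece) = 1:
  size 1 → [7]=1  [8]=1
  size 2 → [6,8]=1  [7,8]=2
  size 3 → [5,6,8]=1  [6,7,8]=3
  size 4 → [5,6,7,8]=4
  size 5 → [4,5,6,7,8]=4
  size 6 → [3,4,5,6,7,8]=4
  size 7 → [2,3,4,5,6,7,8]=4
  first=0(a) contributes 4

4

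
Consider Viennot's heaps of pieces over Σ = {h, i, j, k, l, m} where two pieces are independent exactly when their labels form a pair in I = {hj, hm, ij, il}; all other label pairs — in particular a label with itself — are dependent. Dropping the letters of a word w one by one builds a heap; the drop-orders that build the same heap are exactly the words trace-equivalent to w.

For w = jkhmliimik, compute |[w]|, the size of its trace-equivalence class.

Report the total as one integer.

drop 0:j onto floor
drop 1:k onto {0:j}
drop 2:h onto {1:k}
drop 3:m onto {1:k}
drop 4:l onto {2:h, 3:m}
drop 5:i onto {2:h, 3:m}
drop 6:i onto {5:i}
drop 7:m onto {4:l, 6:i}
drop 8:i onto {7:m}
drop 9:k onto {8:i}
ground layer = {0:j}
drop-orders for the pieces not yet dropped (sum over which currently-grounded one goes next):
  1 to go: {9} 1
  2 to go: {8,9} 1
  3 to go: {7,8,9} 1
  4 to go: {4,7,8,9} 1  {6,7,8,9} 1
  5 to go: {4,6,7,8,9} 2  {5,6,7,8,9} 1
  6 to go: {4,5,6,7,8,9} 3
  7 to go: {2,4,5,6,7,8,9} 3  {3,4,5,6,7,8,9} 3
  8 to go: {2,3,4,5,6,7,8,9} 6
  if 0:j drops first: 6 orders

6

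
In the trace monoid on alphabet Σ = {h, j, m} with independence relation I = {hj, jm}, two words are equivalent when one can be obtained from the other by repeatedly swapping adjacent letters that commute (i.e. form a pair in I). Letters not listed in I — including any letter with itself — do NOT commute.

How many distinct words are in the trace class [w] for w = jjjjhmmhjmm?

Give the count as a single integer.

0(j) covers ∅
1(j) covers 0:j
2(j) covers 1:j
3(j) covers 2:j
4(h) covers ∅
5(m) covers 4:h
6(m) covers 5:m
7(h) covers 6:m
8(j) covers 3:j
9(m) covers 7:h
10(m) covers 9:m
floor of heap: 0:j, 4:h
completions by unplaced set U, small U first (add the entries for U minus each lowest piece of U):
  |U|=1: {8}:1  {10}:1
  |U|=2: {3,8}:1  {8,10}:2  {9,10}:1
  |U|=3: {2,3,8}:1  {3,8,10}:3  {7,9,10}:1  {8,9,10}:3
  |U|=4: {1,2,3,8}:1  {2,3,8,10}:4  {3,8,9,10}:6  {6,7,9,10}:1  {7,8,9,10}:4
  |U|=5: {0,1,2,3,8}:1  {1,2,3,8,10}:5  {2,3,8,9,10}:10  {3,7,8,9,10}:10  {5,6,7,9,10}:1  {6,7,8,9,10}:5
  |U|=6: {0,1,2,3,8,10}:6  {1,2,3,8,9,10}:15  {2,3,7,8,9,10}:20  {3,6,7,8,9,10}:15  {4,5,6,7,9,10}:1  {5,6,7,8,9,10}:6
  |U|=7: {0,1,2,3,8,9,10}:21  {1,2,3,7,8,9,10}:35  {2,3,6,7,8,9,10}:35  {3,5,6,7,8,9,10}:21  {4,5,6,7,8,9,10}:7
  |U|=8: {0,1,2,3,7,8,9,10}:56  {1,2,3,6,7,8,9,10}:70  {2,3,5,6,7,8,9,10}:56  {3,4,5,6,7,8,9,10}:28
  |U|=9: {0,1,2,3,6,7,8,9,10}:126  {1,2,3,5,6,7,8,9,10}:126  {2,3,4,5,6,7,8,9,10}:84
  start at 0(j): 210
  start at 4(h): 252
sum over floor = 462

462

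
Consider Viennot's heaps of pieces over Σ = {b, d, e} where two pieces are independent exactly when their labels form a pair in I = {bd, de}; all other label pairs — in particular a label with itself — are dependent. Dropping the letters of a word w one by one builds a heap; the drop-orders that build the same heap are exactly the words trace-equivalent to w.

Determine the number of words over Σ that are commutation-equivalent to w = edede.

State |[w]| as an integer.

10

piece 0:e — minimal
piece 1:d — minimal
piece 2:e rests on {0:e}
piece 3:d rests on {1:d}
piece 4:e rests on {2:e}
minimal pieces: {0:e, 1:d}
ways to finish when only these pieces remain (= sum over removing one remaining piece with nothing left below it):
  1 left: {3}→1  {4}→1
  2 left: {1,3}→1  {2,4}→1  {3,4}→2
  3 left: {0,2,4}→1  {1,3,4}→3  {2,3,4}→3
  placing 0:e first → 6 extensions
  placing 1:d first → 4 extensions
total linear extensions = 10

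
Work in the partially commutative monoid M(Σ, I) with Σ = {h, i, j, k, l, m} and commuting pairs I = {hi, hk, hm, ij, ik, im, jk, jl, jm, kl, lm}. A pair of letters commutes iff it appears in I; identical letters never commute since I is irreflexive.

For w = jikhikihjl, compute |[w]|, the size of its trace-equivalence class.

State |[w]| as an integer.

2475

drop 0:j onto floor
drop 1:i onto floor
drop 2:k onto floor
drop 3:h onto {0:j}
drop 4:i onto {1:i}
drop 5:k onto {2:k}
drop 6:i onto {4:i}
drop 7:h onto {3:h}
drop 8:j onto {7:h}
drop 9:l onto {6:i, 7:h}
ground layer = {0:j, 1:i, 2:k}
drop-orders for the pieces not yet dropped (sum over which currently-grounded one goes next):
  1 to go: {5} 1  {8} 1  {9} 1
  2 to go: {2,5} 1  {5,8} 2  {5,9} 2  {6,9} 1  {8,9} 2
  3 to go: {2,5,8} 3  {2,5,9} 3  {4,6,9} 1  {5,6,9} 3  {5,8,9} 6  {6,8,9} 3  {7,8,9} 2
  4 to go: {1,4,6,9} 1  {2,5,6,9} 6  {2,5,8,9} 12  {3,7,8,9} 2  {4,5,6,9} 4  {4,6,8,9} 4  {5,6,8,9} 12  {5,7,8,9} 8  {6,7,8,9} 5
  5 to go: {0,3,7,8,9} 2  {1,4,5,6,9} 5  {1,4,6,8,9} 5  {2,4,5,6,9} 10  {2,5,6,8,9} 30  {2,5,7,8,9} 20  {3,5,7,8,9} 10  {3,6,7,8,9} 7  {4,5,6,8,9} 20  {4,6,7,8,9} 9  {5,6,7,8,9} 25
  6 to go: {0,3,5,7,8,9} 12  {0,3,6,7,8,9} 9  {1,2,4,5,6,9} 15  {1,4,5,6,8,9} 30  {1,4,6,7,8,9} 14  {2,3,5,7,8,9} 30  {2,4,5,6,8,9} 60  {2,5,6,7,8,9} 75  {3,4,6,7,8,9} 16  {3,5,6,7,8,9} 42  {4,5,6,7,8,9} 54
  7 to go: {0,2,3,5,7,8,9} 42  {0,3,4,6,7,8,9} 25  {0,3,5,6,7,8,9} 63  {1,2,4,5,6,8,9} 105  {1,3,4,6,7,8,9} 30  {1,4,5,6,7,8,9} 98  {2,3,5,6,7,8,9} 147  {2,4,5,6,7,8,9} 189  {3,4,5,6,7,8,9} 112
  8 to go: {0,1,3,4,6,7,8,9} 55  {0,2,3,5,6,7,8,9} 252  {0,3,4,5,6,7,8,9} 200  {1,2,4,5,6,7,8,9} 392  {1,3,4,5,6,7,8,9} 240  {2,3,4,5,6,7,8,9} 448
  if 0:j drops first: 1080 orders
  if 1:i drops first: 900 orders
  if 2:k drops first: 495 orders
heap linearizations: 2475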